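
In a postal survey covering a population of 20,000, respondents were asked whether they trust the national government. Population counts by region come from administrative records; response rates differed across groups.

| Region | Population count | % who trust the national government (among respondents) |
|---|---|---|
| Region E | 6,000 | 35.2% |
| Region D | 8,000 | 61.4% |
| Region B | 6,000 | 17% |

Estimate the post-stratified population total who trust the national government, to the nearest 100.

Each cell contributes its population count × the respondent rate:
  Region E: 6,000 × 35.2% = 2112
  Region D: 8,000 × 61.4% = 4912
  Region B: 6,000 × 17% = 1020
Estimated total = 8044 → 8,000.

8,000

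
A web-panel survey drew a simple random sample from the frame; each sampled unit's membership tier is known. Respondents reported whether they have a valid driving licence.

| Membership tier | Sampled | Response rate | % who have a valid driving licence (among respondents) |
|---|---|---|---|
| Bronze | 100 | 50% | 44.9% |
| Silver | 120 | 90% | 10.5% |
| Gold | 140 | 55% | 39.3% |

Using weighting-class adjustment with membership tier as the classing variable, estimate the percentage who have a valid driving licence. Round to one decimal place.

31.3%

Inverse-response-rate weighting restores each class to its sampled count, so class totals weight by n_sampled:
  Bronze: 100 × 44.9 = 4490
  Silver: 120 × 10.5 = 1260
  Gold: 140 × 39.3 = 5502
Adjusted estimate = 11,252 / 360 = 31.2556 → 31.3%.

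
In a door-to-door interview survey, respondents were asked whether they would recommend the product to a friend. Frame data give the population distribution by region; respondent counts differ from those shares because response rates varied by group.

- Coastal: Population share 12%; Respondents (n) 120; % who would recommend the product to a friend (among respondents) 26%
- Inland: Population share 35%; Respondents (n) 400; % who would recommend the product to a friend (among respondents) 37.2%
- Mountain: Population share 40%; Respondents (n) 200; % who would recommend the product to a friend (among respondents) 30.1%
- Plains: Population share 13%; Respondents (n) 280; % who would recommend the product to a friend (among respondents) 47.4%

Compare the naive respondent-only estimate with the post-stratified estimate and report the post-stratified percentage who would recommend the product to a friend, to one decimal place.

Naive respondent-only estimate (weights = respondent counts):
  (120/1000)×26 + (400/1000)×37.2 + (200/1000)×30.1 + (280/1000)×47.4 = 37.292%
Post-stratified estimate weights by population shares:
  0.12×26 + 0.35×37.2 + 0.4×30.1 + 0.13×47.4 = 34.342%

34.3%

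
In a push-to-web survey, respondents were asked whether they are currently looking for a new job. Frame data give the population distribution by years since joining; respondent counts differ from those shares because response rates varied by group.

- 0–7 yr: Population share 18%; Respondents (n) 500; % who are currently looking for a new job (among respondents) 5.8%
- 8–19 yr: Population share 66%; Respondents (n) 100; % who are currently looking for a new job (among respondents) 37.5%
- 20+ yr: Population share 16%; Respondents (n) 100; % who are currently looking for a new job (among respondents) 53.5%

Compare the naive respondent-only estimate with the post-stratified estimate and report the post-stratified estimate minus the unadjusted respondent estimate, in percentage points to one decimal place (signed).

Naive respondent-only estimate (weights = respondent counts):
  (500/700)×5.8 + (100/700)×37.5 + (100/700)×53.5 = 17.1429%
Post-stratifying to population shares instead:
  0.18×5.8 + 0.66×37.5 + 0.16×53.5 = 34.354%
Difference = 34.354 − 17.1429 = 17.2111 pp.

+17.2 percentage points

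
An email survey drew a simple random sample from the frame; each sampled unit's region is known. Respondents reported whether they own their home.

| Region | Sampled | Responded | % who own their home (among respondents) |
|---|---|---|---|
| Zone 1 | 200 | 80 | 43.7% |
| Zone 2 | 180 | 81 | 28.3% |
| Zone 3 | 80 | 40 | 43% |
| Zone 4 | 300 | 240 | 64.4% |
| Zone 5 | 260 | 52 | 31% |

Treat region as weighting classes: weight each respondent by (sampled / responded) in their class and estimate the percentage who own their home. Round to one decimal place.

43.8%

Class response rates: Zone 1 80/200 = 40%, Zone 2 81/180 = 45%, Zone 3 40/80 = 50%, Zone 4 240/300 = 80%, Zone 5 52/260 = 20%.
Each respondent's weight = sampled/responded in their class; summing within a class gives n_sampled, so:
  Zone 1: 200 × 43.7 = 8740
  Zone 2: 180 × 28.3 = 5094
  Zone 3: 80 × 43 = 3440
  Zone 4: 300 × 64.4 = 19,320
  Zone 5: 260 × 31 = 8060
Adjusted estimate = 44,654 / 1,020 = 43.7784 → 43.8%.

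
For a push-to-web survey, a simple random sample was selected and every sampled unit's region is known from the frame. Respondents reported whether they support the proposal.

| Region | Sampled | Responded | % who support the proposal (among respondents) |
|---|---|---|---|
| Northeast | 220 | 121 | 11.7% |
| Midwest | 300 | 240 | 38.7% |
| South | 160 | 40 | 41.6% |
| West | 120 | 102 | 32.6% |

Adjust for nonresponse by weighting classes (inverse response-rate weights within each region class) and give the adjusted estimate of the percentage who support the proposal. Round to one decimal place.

30.9%

Class response rates: Northeast 121/220 = 55%, Midwest 240/300 = 80%, South 40/160 = 25%, West 102/120 = 85%.
With weight = n_sampled/n_responded per class, the weighted class total is n_sampled:
  Northeast: 220 × 11.7 = 2574
  Midwest: 300 × 38.7 = 11,610
  South: 160 × 41.6 = 6656
  West: 120 × 32.6 = 3912
Adjusted estimate = 24,752 / 800 = 30.94 → 30.9%.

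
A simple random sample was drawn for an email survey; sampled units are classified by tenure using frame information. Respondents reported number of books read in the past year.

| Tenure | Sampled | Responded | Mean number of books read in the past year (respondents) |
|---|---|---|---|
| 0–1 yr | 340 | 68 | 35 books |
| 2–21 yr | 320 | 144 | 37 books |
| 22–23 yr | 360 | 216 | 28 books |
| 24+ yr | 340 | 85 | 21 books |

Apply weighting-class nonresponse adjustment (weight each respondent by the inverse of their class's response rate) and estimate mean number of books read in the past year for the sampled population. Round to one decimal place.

Class response rates: 0–1 yr 68/340 = 20%, 2–21 yr 144/320 = 45%, 22–23 yr 216/360 = 60%, 24+ yr 85/340 = 25%.
Weighting each respondent by the inverse class response rate inflates each class back to its sampled size, so the class weight is n_sampled:
  0–1 yr: 340 × 35 = 11,900
  2–21 yr: 320 × 37 = 11,840
  22–23 yr: 360 × 28 = 10,080
  24+ yr: 340 × 21 = 7140
Adjusted estimate = 40,960 / 1,360 = 30.1176 → 30.1.

30.1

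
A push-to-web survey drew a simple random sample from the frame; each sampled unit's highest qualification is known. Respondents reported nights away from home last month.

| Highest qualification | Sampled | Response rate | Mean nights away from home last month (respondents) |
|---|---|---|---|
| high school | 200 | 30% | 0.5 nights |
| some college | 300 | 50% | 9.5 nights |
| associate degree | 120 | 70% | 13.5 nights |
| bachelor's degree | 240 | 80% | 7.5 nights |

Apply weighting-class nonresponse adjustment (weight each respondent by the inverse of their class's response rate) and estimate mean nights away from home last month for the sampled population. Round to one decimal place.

With weight = n_sampled/n_responded per class, the weighted class total is n_sampled:
  high school: 200 × 0.5 = 100
  some college: 300 × 9.5 = 2850
  associate degree: 120 × 13.5 = 1620
  bachelor's degree: 240 × 7.5 = 1800
Adjusted estimate = 6370 / 860 = 7.40698 → 7.4.

7.4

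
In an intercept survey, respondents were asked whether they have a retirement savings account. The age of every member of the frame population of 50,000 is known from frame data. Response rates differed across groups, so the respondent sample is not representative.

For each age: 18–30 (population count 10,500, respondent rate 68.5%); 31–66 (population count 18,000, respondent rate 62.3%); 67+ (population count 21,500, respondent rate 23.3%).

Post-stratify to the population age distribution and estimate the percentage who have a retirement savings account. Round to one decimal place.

Weight each group's respondent value by its population share:
  18–30: (10,500/50,000) × 68.5 = 14.385
  31–66: (18,000/50,000) × 62.3 = 22.428
  67+: (21,500/50,000) × 23.3 = 10.019
Post-stratified estimate = 46.832 → 46.8%.

46.8%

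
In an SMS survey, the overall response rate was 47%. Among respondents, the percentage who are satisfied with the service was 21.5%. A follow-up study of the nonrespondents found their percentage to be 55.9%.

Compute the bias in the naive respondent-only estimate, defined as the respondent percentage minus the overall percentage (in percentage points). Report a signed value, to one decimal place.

-18.2 percentage points

Nonresponse fraction = 1 − 0.47 = 0.53.
Bias = (nonresponse fraction) × (respondent percentage − nonrespondent percentage)
     = 0.53 × (21.5 − 55.9) = 0.53 × -34.4 = -18.232.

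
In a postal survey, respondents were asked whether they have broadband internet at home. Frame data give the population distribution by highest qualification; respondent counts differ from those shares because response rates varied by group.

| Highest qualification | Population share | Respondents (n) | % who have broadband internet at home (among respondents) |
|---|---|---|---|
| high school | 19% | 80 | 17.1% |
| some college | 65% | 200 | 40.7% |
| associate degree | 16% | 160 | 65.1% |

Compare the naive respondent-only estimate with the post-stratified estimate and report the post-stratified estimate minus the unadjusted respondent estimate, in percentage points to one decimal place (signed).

Naive respondent-only estimate (weights = respondent counts):
  (80/440)×17.1 + (200/440)×40.7 + (160/440)×65.1 = 45.2818%
Post-stratifying to population shares instead:
  0.19×17.1 + 0.65×40.7 + 0.16×65.1 = 40.12%
Difference = 40.12 − 45.2818 = -5.1618 pp.

-5.2 percentage points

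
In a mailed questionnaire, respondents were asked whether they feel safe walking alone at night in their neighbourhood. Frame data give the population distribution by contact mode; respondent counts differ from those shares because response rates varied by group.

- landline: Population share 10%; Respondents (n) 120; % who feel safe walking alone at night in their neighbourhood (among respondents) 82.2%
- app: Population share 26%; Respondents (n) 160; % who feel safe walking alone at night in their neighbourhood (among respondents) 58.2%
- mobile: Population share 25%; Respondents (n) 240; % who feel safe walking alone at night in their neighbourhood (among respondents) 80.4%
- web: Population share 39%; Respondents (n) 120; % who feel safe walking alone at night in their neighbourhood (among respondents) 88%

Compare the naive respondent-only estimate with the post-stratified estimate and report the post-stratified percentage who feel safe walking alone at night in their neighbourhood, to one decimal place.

77.8%

Without adjustment, the pooled respondent share is:
  (120/640)×82.2 + (160/640)×58.2 + (240/640)×80.4 + (120/640)×88 = 76.6125%
Post-stratifying to population shares instead:
  0.1×82.2 + 0.26×58.2 + 0.25×80.4 + 0.39×88 = 77.772%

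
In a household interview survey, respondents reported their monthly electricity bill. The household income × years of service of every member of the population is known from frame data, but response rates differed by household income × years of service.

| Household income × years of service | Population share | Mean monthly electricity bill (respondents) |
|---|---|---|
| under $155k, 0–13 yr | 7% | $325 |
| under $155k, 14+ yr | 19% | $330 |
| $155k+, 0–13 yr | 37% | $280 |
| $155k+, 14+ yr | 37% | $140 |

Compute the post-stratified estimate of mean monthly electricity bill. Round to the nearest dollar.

$241

Post-stratification weights by population share, not respondent share:
  under $155k, 0–13 yr: 0.07 × 325 = 22.75
  under $155k, 14+ yr: 0.19 × 330 = 62.7
  $155k+, 0–13 yr: 0.37 × 280 = 103.6
  $155k+, 14+ yr: 0.37 × 140 = 51.8
Post-stratified estimate = 240.85 → $241.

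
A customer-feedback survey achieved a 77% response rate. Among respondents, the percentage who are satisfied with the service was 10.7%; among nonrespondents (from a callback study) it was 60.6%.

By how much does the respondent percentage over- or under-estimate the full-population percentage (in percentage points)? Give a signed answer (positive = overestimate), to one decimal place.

Nonresponse fraction = 1 − 0.77 = 0.23.
Bias = (nonresponse fraction) × (respondent percentage − nonrespondent percentage)
     = 0.23 × (10.7 − 60.6) = 0.23 × -49.9 = -11.477.

-11.5 percentage points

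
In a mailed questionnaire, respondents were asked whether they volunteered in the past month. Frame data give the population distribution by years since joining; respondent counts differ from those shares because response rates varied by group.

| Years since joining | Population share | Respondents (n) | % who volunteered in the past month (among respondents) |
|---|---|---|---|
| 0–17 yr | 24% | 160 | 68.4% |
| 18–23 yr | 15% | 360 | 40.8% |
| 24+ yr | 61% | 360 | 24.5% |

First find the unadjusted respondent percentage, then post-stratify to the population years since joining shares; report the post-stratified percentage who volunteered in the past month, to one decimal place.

Unadjusted (pooled respondent) estimate weights by respondent counts:
  (160/880)×68.4 + (360/880)×40.8 + (360/880)×24.5 = 39.15%
Reweighting by population years since joining shares:
  0.24×68.4 + 0.15×40.8 + 0.61×24.5 = 37.481%

37.5%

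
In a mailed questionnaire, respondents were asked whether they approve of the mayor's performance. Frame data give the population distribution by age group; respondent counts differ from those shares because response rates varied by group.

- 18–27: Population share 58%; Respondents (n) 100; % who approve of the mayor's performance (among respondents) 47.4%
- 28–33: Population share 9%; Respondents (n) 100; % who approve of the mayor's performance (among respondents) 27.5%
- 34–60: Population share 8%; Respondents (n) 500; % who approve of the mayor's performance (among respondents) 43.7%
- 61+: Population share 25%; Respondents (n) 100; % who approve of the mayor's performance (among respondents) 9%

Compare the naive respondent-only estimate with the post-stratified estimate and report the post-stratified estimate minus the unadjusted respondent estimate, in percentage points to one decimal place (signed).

-2.1 percentage points

Unadjusted (pooled respondent) estimate weights by respondent counts:
  (100/800)×47.4 + (100/800)×27.5 + (500/800)×43.7 + (100/800)×9 = 37.8%
Reweighting by population age group shares:
  0.58×47.4 + 0.09×27.5 + 0.08×43.7 + 0.25×9 = 35.713%
Difference = 35.713 − 37.8 = -2.087 pp.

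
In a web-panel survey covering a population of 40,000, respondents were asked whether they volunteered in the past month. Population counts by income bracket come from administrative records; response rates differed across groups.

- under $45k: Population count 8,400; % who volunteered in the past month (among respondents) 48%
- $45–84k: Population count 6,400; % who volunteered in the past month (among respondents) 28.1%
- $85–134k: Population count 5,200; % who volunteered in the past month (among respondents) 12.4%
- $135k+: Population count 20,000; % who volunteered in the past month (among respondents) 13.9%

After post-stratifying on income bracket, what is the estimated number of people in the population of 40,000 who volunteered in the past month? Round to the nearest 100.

9,300

Each cell contributes its population count × the respondent rate:
  under $45k: 8,400 × 48% = 4032
  $45–84k: 6,400 × 28.1% = 1798.4
  $85–134k: 5,200 × 12.4% = 644.8
  $135k+: 20,000 × 13.9% = 2780
Estimated total = 9255.2 → 9,300.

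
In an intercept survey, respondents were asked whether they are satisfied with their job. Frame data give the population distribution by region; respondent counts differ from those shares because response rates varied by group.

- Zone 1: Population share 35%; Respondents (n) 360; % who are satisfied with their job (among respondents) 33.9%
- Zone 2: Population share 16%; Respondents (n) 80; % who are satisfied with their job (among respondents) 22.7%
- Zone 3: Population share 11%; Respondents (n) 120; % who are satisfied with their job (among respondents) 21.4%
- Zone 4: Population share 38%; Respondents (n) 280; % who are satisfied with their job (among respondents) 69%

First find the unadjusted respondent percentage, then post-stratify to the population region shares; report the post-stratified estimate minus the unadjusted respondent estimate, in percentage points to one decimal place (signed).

+1.3 percentage points

Without adjustment, the pooled respondent share is:
  (360/840)×33.9 + (80/840)×22.7 + (120/840)×21.4 + (280/840)×69 = 42.7476%
Reweighting by population region shares:
  0.35×33.9 + 0.16×22.7 + 0.11×21.4 + 0.38×69 = 44.071%
Difference = 44.071 − 42.7476 = 1.3234 pp.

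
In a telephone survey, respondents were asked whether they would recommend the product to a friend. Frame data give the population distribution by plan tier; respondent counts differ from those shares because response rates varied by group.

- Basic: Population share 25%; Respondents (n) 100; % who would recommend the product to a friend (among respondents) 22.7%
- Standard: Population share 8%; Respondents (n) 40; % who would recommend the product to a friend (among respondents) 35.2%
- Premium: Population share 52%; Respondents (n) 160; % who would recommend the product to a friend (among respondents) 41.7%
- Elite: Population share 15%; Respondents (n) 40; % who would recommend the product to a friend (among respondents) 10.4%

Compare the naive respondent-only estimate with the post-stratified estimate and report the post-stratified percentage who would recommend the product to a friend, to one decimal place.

Naive respondent-only estimate (weights = respondent counts):
  (100/340)×22.7 + (40/340)×35.2 + (160/340)×41.7 + (40/340)×10.4 = 31.6647%
Post-stratified estimate weights by population shares:
  0.25×22.7 + 0.08×35.2 + 0.52×41.7 + 0.15×10.4 = 31.735%

31.7%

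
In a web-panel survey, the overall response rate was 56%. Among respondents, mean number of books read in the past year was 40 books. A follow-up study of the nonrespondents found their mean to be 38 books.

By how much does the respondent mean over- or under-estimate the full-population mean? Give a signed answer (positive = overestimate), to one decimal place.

Nonresponse fraction = 1 − 0.56 = 0.44.
Bias = (nonresponse fraction) × (respondent mean − nonrespondent mean)
     = 0.44 × (40 − 38) = 0.44 × 2 = 0.88.

+0.9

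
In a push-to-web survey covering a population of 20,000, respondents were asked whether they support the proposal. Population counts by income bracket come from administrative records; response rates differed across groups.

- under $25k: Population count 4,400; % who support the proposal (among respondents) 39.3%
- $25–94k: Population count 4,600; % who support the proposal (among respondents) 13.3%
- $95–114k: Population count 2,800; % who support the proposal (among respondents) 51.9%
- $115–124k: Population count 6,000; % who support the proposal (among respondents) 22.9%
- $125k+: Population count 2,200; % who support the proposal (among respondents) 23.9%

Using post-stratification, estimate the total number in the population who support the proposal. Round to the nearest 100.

5,700

Apply each group's respondent rate to its population count:
  under $25k: 4,400 × 39.3% = 1729.2
  $25–94k: 4,600 × 13.3% = 611.8
  $95–114k: 2,800 × 51.9% = 1453.2
  $115–124k: 6,000 × 22.9% = 1374
  $125k+: 2,200 × 23.9% = 525.8
Estimated total = 5694 → 5,700.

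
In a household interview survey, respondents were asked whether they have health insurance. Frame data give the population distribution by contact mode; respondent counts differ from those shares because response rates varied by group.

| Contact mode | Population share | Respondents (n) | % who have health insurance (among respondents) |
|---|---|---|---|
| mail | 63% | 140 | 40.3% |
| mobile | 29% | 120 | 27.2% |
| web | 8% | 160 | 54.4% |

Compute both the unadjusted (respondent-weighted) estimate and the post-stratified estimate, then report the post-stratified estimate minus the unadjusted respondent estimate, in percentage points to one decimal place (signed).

Without adjustment, the pooled respondent share is:
  (140/420)×40.3 + (120/420)×27.2 + (160/420)×54.4 = 41.9286%
Reweighting by population contact mode shares:
  0.63×40.3 + 0.29×27.2 + 0.08×54.4 = 37.629%
Difference = 37.629 − 41.9286 = -4.2996 pp.

-4.3 percentage points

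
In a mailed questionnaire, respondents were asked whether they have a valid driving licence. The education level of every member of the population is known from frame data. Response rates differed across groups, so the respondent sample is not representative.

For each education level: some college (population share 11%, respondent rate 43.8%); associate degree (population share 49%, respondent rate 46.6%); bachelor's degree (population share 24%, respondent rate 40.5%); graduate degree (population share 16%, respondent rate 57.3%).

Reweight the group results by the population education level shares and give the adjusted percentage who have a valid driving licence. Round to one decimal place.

Reweight to the known education level distribution:
  some college: 0.11 × 43.8 = 4.818
  associate degree: 0.49 × 46.6 = 22.834
  bachelor's degree: 0.24 × 40.5 = 9.72
  graduate degree: 0.16 × 57.3 = 9.168
Post-stratified estimate = 46.54 → 46.5%.

46.5%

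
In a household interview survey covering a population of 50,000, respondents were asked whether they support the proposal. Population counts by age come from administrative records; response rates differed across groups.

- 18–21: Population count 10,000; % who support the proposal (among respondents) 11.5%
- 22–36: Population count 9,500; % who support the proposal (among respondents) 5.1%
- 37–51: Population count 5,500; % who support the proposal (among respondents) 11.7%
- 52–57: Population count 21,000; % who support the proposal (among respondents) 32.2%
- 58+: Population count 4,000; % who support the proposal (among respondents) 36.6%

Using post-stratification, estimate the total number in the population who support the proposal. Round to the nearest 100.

10,500

Each cell contributes its population count × the respondent rate:
  18–21: 10,000 × 11.5% = 1150
  22–36: 9,500 × 5.1% = 484.5
  37–51: 5,500 × 11.7% = 643.5
  52–57: 21,000 × 32.2% = 6762
  58+: 4,000 × 36.6% = 1464
Estimated total = 10,504 → 10,500.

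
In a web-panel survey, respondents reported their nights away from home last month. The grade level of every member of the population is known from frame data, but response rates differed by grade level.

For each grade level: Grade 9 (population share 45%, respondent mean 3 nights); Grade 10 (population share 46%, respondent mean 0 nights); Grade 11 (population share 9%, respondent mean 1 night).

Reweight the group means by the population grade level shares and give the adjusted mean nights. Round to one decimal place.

Each cell contributes population-share × respondent value:
  Grade 9: 0.45 × 3 = 1.35
  Grade 10: 0.46 × 0 = 0
  Grade 11: 0.09 × 1 = 0.09
Post-stratified estimate = 1.44 → 1.4.

1.4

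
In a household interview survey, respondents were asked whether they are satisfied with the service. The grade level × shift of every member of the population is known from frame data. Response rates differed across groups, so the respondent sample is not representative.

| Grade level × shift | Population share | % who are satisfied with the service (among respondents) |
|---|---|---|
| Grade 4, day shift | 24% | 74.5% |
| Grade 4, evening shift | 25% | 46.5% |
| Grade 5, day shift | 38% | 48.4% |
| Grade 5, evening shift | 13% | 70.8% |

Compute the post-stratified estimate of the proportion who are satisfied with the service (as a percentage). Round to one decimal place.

Post-stratification weights by population share, not respondent share:
  Grade 4, day shift: 0.24 × 74.5 = 17.88
  Grade 4, evening shift: 0.25 × 46.5 = 11.625
  Grade 5, day shift: 0.38 × 48.4 = 18.392
  Grade 5, evening shift: 0.13 × 70.8 = 9.204
Post-stratified estimate = 57.101 → 57.1%.

57.1%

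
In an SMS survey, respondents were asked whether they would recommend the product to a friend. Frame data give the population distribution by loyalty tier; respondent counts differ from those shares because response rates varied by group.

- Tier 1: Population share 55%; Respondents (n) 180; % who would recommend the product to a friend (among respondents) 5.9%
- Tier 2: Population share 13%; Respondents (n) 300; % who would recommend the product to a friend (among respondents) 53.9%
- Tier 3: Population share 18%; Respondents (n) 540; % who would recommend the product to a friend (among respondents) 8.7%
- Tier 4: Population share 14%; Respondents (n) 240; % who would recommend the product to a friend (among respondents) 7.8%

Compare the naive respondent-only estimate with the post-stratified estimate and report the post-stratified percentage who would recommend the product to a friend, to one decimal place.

Unadjusted (pooled respondent) estimate weights by respondent counts:
  (180/1260)×5.9 + (300/1260)×53.9 + (540/1260)×8.7 + (240/1260)×7.8 = 18.8905%
Post-stratified estimate weights by population shares:
  0.55×5.9 + 0.13×53.9 + 0.18×8.7 + 0.14×7.8 = 12.91%

12.9%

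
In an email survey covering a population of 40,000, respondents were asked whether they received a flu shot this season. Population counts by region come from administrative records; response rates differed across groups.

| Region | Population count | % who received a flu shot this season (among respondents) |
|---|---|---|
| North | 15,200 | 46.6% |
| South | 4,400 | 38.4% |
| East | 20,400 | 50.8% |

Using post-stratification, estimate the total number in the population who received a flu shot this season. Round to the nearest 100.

Each cell contributes its population count × the respondent rate:
  North: 15,200 × 46.6% = 7083.2
  South: 4,400 × 38.4% = 1689.6
  East: 20,400 × 50.8% = 10363.2
Estimated total = 19,136 → 19,100.

19,100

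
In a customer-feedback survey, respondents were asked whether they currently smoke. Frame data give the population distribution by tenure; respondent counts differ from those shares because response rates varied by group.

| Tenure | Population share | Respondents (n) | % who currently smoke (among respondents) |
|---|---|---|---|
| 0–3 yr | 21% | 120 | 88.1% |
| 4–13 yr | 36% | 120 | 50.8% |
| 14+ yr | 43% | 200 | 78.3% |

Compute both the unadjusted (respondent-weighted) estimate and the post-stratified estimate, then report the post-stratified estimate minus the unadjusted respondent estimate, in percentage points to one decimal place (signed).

-3.0 percentage points

Naive respondent-only estimate (weights = respondent counts):
  (120/440)×88.1 + (120/440)×50.8 + (200/440)×78.3 = 73.4727%
Post-stratified estimate weights by population shares:
  0.21×88.1 + 0.36×50.8 + 0.43×78.3 = 70.458%
Difference = 70.458 − 73.4727 = -3.0147 pp.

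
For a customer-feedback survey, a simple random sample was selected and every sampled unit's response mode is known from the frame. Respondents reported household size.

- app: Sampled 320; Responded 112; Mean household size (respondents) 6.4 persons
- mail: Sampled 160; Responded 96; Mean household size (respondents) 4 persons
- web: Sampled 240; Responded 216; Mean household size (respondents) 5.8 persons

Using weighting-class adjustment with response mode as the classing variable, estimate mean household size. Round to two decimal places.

Response rates by class: app 112/320 = 35%, mail 96/160 = 60%, web 216/240 = 90%.
Inverse-response-rate weighting restores each class to its sampled count, so class totals weight by n_sampled:
  app: 320 × 6.4 = 2048
  mail: 160 × 4 = 640
  web: 240 × 5.8 = 1392
Adjusted estimate = 4080 / 720 = 5.66667 → 5.67.

5.67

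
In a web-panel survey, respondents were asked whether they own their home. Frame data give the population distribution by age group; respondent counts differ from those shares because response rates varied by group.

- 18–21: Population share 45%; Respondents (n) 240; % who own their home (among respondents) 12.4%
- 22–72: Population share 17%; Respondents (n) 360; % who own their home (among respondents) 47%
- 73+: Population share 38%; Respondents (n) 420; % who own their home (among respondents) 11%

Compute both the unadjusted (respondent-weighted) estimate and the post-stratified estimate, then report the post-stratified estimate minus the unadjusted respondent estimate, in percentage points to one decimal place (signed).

-6.3 percentage points

Without adjustment, the pooled respondent share is:
  (240/1020)×12.4 + (360/1020)×47 + (420/1020)×11 = 24.0353%
Post-stratifying to population shares instead:
  0.45×12.4 + 0.17×47 + 0.38×11 = 17.75%
Difference = 17.75 − 24.0353 = -6.2853 pp.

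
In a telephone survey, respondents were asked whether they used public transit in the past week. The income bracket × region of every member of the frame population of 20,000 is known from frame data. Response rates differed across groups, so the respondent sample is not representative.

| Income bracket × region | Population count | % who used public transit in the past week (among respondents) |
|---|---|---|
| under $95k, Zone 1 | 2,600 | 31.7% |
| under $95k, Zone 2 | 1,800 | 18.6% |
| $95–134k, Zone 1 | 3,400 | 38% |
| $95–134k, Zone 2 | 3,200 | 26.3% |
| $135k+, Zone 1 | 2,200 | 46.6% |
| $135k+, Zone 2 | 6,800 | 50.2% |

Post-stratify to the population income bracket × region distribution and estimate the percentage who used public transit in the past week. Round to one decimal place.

38.7%

Weight each group's respondent value by its population share:
  under $95k, Zone 1: (2,600/20,000) × 31.7 = 4.121
  under $95k, Zone 2: (1,800/20,000) × 18.6 = 1.674
  $95–134k, Zone 1: (3,400/20,000) × 38 = 6.46
  $95–134k, Zone 2: (3,200/20,000) × 26.3 = 4.208
  $135k+, Zone 1: (2,200/20,000) × 46.6 = 5.126
  $135k+, Zone 2: (6,800/20,000) × 50.2 = 17.068
Post-stratified estimate = 38.657 → 38.7%.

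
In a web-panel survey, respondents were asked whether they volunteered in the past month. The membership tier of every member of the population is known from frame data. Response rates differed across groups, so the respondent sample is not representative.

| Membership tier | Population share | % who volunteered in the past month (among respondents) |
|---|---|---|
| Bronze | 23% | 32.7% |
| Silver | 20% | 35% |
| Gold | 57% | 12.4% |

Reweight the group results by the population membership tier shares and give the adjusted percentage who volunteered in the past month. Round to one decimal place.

Post-stratification weights by population share, not respondent share:
  Bronze: 0.23 × 32.7 = 7.521
  Silver: 0.2 × 35 = 7
  Gold: 0.57 × 12.4 = 7.068
Post-stratified estimate = 21.589 → 21.6%.

21.6%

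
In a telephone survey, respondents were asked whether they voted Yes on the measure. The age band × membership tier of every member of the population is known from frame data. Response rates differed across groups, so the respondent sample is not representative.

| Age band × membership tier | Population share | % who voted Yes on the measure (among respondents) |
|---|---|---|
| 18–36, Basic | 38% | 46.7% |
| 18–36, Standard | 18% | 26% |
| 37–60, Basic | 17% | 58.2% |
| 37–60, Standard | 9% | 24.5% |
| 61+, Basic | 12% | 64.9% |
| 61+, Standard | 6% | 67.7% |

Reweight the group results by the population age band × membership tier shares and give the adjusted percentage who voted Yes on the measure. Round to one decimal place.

46.4%

Weight each group's respondent value by its population share:
  18–36, Basic: 0.38 × 46.7 = 17.746
  18–36, Standard: 0.18 × 26 = 4.68
  37–60, Basic: 0.17 × 58.2 = 9.894
  37–60, Standard: 0.09 × 24.5 = 2.205
  61+, Basic: 0.12 × 64.9 = 7.788
  61+, Standard: 0.06 × 67.7 = 4.062
Post-stratified estimate = 46.375 → 46.4%.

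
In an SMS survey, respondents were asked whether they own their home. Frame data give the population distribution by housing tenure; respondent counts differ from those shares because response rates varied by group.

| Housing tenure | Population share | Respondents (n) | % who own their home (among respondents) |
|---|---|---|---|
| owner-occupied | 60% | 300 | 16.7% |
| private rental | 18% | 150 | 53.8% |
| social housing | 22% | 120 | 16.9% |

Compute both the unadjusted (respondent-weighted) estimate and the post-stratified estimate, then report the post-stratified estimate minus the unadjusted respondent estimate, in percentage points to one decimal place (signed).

Naive respondent-only estimate (weights = respondent counts):
  (300/570)×16.7 + (150/570)×53.8 + (120/570)×16.9 = 26.5053%
Post-stratifying to population shares instead:
  0.6×16.7 + 0.18×53.8 + 0.22×16.9 = 23.422%
Difference = 23.422 − 26.5053 = -3.0833 pp.

-3.1 percentage points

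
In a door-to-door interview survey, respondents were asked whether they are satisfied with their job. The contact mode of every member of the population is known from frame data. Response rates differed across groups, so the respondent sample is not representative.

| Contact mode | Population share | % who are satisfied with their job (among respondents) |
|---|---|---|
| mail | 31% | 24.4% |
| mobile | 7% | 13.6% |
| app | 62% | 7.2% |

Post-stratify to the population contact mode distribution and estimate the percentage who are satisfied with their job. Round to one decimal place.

13.0%

Weight each group's respondent value by its population share:
  mail: 0.31 × 24.4 = 7.564
  mobile: 0.07 × 13.6 = 0.952
  app: 0.62 × 7.2 = 4.464
Post-stratified estimate = 12.98 → 13.0%.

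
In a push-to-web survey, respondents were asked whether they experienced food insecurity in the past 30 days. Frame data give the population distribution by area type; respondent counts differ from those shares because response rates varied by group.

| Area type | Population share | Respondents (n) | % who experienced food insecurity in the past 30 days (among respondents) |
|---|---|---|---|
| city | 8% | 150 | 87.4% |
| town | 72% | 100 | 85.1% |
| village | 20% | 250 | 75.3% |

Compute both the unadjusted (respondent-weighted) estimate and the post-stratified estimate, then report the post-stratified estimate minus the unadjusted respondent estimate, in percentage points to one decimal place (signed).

+2.4 percentage points

Unadjusted (pooled respondent) estimate weights by respondent counts:
  (150/500)×87.4 + (100/500)×85.1 + (250/500)×75.3 = 80.89%
Post-stratifying to population shares instead:
  0.08×87.4 + 0.72×85.1 + 0.2×75.3 = 83.324%
Difference = 83.324 − 80.89 = 2.434 pp.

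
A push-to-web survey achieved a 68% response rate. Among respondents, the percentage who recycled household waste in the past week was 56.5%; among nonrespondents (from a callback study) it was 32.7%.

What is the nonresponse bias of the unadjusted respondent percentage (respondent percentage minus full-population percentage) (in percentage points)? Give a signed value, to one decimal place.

Nonresponse fraction = 1 − 0.68 = 0.32.
Bias = (nonresponse fraction) × (respondent percentage − nonrespondent percentage)
     = 0.32 × (56.5 − 32.7) = 0.32 × 23.8 = 7.616.

+7.6 percentage points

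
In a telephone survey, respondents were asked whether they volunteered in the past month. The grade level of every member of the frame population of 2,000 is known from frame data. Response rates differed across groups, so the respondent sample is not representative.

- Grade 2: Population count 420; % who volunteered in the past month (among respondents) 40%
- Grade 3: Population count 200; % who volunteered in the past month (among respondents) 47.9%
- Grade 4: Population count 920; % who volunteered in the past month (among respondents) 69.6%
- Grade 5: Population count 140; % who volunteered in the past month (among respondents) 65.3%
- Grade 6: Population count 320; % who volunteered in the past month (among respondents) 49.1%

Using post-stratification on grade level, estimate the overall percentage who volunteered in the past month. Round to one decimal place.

Reweight to the known grade level distribution:
  Grade 2: (420/2,000) × 40 = 8.4
  Grade 3: (200/2,000) × 47.9 = 4.79
  Grade 4: (920/2,000) × 69.6 = 32.016
  Grade 5: (140/2,000) × 65.3 = 4.571
  Grade 6: (320/2,000) × 49.1 = 7.856
Post-stratified estimate = 57.633 → 57.6%.

57.6%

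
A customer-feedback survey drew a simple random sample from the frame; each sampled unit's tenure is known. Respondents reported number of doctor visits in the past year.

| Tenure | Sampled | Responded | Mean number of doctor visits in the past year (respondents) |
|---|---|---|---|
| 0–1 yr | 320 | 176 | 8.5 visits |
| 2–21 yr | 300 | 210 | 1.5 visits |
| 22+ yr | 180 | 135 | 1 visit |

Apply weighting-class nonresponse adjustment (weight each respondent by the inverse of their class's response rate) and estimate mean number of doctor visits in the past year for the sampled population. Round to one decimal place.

4.2

Class response rates: 0–1 yr 176/320 = 55%, 2–21 yr 210/300 = 70%, 22+ yr 135/180 = 75%.
Inverse-response-rate weighting restores each class to its sampled count, so class totals weight by n_sampled:
  0–1 yr: 320 × 8.5 = 2720
  2–21 yr: 300 × 1.5 = 450
  22+ yr: 180 × 1 = 180
Adjusted estimate = 3350 / 800 = 4.1875 → 4.2.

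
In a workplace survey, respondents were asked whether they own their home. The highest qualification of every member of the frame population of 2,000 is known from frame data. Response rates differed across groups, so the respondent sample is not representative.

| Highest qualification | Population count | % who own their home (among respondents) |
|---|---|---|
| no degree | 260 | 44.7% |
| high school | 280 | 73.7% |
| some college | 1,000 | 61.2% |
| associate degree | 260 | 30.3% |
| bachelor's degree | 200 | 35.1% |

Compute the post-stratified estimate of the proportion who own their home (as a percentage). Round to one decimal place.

Weight each group's respondent value by its population share:
  no degree: (260/2,000) × 44.7 = 5.811
  high school: (280/2,000) × 73.7 = 10.318
  some college: (1,000/2,000) × 61.2 = 30.6
  associate degree: (260/2,000) × 30.3 = 3.939
  bachelor's degree: (200/2,000) × 35.1 = 3.51
Post-stratified estimate = 54.178 → 54.2%.

54.2%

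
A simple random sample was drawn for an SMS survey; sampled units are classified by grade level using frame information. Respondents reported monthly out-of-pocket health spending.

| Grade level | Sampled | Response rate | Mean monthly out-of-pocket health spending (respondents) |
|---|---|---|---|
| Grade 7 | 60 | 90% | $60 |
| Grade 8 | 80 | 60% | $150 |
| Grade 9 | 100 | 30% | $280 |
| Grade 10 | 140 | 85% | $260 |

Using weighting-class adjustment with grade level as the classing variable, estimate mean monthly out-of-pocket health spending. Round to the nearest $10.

Inverse-response-rate weighting restores each class to its sampled count, so class totals weight by n_sampled:
  Grade 7: 60 × 60 = 3600
  Grade 8: 80 × 150 = 12,000
  Grade 9: 100 × 280 = 28,000
  Grade 10: 140 × 260 = 36,400
Adjusted estimate = 80,000 / 380 = 210.526 → $210.

$210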